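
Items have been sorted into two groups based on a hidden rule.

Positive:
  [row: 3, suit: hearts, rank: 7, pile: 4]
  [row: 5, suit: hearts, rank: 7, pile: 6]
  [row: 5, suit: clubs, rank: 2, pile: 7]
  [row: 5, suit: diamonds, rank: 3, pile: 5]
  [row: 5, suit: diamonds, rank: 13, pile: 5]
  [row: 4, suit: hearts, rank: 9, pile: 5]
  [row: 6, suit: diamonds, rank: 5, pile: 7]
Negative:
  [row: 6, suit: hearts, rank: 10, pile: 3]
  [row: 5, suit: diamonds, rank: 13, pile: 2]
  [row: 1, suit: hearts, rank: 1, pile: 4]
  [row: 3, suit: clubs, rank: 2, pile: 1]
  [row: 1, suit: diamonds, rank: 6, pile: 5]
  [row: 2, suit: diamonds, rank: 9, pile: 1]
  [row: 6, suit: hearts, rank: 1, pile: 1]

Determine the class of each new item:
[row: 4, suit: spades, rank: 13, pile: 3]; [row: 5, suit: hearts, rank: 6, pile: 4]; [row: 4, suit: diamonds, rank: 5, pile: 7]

All 'Positive' examples share one property — row ≥ 2 AND pile ≥ 4 — and every 'Negative' example lacks it.

Negative, Positive, Positive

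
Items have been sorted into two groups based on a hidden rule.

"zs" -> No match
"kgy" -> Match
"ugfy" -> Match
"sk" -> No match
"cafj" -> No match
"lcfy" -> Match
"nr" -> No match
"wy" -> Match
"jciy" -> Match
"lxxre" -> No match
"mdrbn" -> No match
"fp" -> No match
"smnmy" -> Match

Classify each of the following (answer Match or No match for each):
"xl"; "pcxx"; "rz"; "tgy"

Every 'Match' example satisfies: contains 'y'. None of the 'No match' examples do.
"xl": no 'y', does not pass → No match. "pcxx": no 'y', does not pass → No match. "rz": no 'y', does not pass → No match. "tgy": has 'y', matches → Match.

No match, No match, No match, Match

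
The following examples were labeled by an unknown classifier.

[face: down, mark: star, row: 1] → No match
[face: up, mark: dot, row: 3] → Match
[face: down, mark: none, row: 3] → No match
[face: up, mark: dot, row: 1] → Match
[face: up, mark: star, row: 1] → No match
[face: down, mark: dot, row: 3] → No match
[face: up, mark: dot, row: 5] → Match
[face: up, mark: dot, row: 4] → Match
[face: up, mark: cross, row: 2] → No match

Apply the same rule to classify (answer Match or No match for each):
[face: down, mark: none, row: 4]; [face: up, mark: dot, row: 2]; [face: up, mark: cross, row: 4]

Rule: mark is dot AND face is up. This holds for each 'Match' example and fails for each 'No match' one.
[face: down, mark: none, row: 4] — mark is none, face is down, hence No match. [face: up, mark: dot, row: 2] — mark is dot, face is up, hence Match. [face: up, mark: cross, row: 4] — mark is cross, face is up, hence No match.

No match, Match, No match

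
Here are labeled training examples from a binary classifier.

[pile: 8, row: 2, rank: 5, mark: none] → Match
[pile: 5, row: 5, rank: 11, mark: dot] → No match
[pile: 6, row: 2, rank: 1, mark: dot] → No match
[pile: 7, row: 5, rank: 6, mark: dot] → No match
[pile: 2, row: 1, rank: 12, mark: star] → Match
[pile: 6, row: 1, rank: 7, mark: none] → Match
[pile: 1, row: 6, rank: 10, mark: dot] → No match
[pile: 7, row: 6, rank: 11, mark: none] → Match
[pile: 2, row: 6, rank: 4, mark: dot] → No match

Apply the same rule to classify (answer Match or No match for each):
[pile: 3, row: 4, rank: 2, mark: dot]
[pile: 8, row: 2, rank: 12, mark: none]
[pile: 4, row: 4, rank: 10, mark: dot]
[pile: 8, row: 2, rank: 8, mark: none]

No match, Match, No match, Match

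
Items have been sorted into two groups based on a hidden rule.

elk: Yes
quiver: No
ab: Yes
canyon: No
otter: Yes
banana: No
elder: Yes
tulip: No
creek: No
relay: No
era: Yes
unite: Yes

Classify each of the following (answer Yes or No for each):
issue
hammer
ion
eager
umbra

Looking at the examples, the only property every 'Yes' case has and every 'No' case lacks is: starts with a vowel.
issue: starts with 'i' — qualifies, so Yes.
hammer: starts with 'h' — lacks this property, so No.
ion: starts with 'i' — qualifies, so Yes.
eager: starts with 'e' — qualifies, so Yes.
umbra: starts with 'u' — qualifies, so Yes.

Yes, No, Yes, Yes, Yes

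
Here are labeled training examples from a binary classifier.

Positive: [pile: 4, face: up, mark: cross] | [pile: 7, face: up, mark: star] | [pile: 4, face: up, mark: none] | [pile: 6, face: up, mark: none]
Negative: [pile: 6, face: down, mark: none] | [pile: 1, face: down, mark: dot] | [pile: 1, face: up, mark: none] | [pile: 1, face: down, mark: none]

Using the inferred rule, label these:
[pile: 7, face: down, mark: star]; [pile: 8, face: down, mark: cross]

The simplest hypothesis consistent with all the labels is: face is up AND pile ≥ 4.
[pile: 7, face: down, mark: star] → face is down, pile = 7 → Negative.
[pile: 8, face: down, mark: cross] → face is down, pile = 8 → Negative.

Negative, Negative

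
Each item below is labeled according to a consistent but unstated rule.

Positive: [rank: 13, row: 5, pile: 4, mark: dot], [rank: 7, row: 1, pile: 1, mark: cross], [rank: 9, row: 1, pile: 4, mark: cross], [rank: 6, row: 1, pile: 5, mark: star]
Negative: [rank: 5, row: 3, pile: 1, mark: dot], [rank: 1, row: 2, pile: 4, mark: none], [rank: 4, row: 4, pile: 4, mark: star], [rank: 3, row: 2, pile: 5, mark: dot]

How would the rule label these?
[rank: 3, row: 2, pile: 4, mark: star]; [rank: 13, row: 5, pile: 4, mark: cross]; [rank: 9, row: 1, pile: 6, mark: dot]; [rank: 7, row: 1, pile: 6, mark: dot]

The rule appears to be: rank ≥ 6.
[rank: 3, row: 2, pile: 4, mark: star]: rank = 3 — does not fit, so Negative. [rank: 13, row: 5, pile: 4, mark: cross]: rank = 13 — has this property, so Positive. [rank: 9, row: 1, pile: 6, mark: dot]: rank = 9 — has this property, so Positive. [rank: 7, row: 1, pile: 6, mark: dot]: rank = 7 — has this property, so Positive.

Negative, Positive, Positive, Positive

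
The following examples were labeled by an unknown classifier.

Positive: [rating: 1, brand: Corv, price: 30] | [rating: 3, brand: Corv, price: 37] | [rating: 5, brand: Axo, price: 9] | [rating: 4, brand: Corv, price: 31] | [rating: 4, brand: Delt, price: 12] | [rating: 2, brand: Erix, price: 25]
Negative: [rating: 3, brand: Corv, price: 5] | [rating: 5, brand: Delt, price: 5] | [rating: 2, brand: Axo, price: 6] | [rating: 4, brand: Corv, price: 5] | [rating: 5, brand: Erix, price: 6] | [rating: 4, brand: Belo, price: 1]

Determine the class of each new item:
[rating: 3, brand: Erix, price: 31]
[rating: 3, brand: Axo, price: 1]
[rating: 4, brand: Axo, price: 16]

Positive, Negative, Positive

The rule appears to be: price ≥ 9.
[rating: 3, brand: Erix, price: 31]: Positive (price = 31).
[rating: 3, brand: Axo, price: 1]: Negative (price = 1).
[rating: 4, brand: Axo, price: 16]: Positive (price = 16).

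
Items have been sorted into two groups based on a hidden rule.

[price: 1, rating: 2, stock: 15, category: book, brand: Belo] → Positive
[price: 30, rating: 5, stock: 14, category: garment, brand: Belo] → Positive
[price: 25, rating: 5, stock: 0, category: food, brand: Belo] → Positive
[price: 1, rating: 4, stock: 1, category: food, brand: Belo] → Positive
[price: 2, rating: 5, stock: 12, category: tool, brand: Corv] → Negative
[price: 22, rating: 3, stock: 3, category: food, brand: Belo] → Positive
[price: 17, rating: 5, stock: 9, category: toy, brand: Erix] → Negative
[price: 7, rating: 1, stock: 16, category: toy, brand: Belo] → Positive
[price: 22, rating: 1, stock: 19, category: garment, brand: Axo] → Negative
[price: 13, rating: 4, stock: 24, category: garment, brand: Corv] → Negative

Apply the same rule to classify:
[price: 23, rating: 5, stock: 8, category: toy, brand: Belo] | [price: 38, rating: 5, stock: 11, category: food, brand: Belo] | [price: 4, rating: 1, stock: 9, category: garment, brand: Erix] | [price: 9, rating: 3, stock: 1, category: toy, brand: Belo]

Positive, Positive, Negative, Positive

Comparing the two groups points to one rule — brand is Belo.
[price: 23, rating: 5, stock: 8, category: toy, brand: Belo]: Positive (brand is Belo). [price: 38, rating: 5, stock: 11, category: food, brand: Belo]: Positive (brand is Belo). [price: 4, rating: 1, stock: 9, category: garment, brand: Erix]: Negative (brand is Erix). [price: 9, rating: 3, stock: 1, category: toy, brand: Belo]: Positive (brand is Belo).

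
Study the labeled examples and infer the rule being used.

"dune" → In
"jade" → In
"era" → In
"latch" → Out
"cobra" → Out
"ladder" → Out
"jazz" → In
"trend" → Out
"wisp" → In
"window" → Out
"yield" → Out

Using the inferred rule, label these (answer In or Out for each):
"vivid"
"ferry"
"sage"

Out, Out, In

The pattern is that an item is 'In' exactly when: length ≤ 4.
"vivid": length 5, doesn't qualify → Out.
"ferry": length 5, doesn't qualify → Out.
"sage": length 4, meets the rule → In.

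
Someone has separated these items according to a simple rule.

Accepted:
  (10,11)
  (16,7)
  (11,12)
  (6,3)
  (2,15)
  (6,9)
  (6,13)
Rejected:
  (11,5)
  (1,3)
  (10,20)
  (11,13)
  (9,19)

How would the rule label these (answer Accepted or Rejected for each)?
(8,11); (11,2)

The rule appears to be: sum is odd.
(8,11): 8+11 = 19, passes → Accepted.
(11,2): 11+2 = 13, passes → Accepted.

Accepted, Accepted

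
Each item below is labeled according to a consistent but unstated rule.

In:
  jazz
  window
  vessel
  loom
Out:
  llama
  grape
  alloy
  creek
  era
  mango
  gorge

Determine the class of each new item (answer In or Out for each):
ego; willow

All 'In' examples share one property — even length — and every 'Out' example lacks it.
ego: Out (length 3). willow: In (length 6).

Out, In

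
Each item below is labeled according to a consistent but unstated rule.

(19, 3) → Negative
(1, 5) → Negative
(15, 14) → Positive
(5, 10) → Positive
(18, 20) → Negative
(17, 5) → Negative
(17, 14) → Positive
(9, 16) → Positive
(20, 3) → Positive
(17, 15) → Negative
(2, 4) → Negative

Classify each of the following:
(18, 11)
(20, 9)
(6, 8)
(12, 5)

Rule: sum is odd. This holds for each 'Positive' example and fails for each 'Negative' one.
(18, 11) — 18+11 = 29, hence Positive. (20, 9) — 20+9 = 29, hence Positive. (6, 8) — 6+8 = 14, hence Negative. (12, 5) — 12+5 = 17, hence Positive.

Positive, Positive, Negative, Positive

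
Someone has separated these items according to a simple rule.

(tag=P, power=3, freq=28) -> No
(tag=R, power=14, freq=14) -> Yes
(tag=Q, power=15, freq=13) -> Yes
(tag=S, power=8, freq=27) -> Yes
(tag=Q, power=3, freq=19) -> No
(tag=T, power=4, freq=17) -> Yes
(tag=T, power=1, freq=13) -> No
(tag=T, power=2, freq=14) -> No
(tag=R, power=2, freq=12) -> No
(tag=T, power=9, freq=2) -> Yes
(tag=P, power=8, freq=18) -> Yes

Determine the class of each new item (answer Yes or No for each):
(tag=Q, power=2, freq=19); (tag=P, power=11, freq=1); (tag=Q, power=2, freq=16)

No, Yes, No

A rule that fits every label: power ≥ 4 — true of each 'Yes' example, false of each 'No' one.
(tag=Q, power=2, freq=19) → power = 2 → No.
(tag=P, power=11, freq=1) → power = 11 → Yes.
(tag=Q, power=2, freq=16) → power = 2 → No.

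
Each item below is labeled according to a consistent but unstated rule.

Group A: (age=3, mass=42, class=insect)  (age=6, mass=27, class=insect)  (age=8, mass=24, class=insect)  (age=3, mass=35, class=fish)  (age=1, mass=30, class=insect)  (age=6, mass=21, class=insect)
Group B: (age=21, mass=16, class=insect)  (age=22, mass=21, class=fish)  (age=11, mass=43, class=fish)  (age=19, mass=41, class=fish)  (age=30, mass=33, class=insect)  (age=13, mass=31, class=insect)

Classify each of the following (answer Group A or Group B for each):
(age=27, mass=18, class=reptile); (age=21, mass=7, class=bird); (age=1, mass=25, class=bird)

Rule: age ≤ 8. This holds for each 'Group A' example and fails for each 'Group B' one.
(age=27, mass=18, class=reptile): Group B (age = 27).
(age=21, mass=7, class=bird): Group B (age = 21).
(age=1, mass=25, class=bird): Group A (age = 1).

Group B, Group B, Group A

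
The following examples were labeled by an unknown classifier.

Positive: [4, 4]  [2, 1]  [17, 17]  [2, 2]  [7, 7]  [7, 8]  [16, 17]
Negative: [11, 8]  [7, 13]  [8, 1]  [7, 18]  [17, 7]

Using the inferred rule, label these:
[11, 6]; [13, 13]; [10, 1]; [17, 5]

Negative, Positive, Negative, Negative

'Positive' ⟺ |first − second| ≤ 1.
[11, 6] → |11−6| = 5 → Negative. [13, 13] → |13−13| = 0 → Positive. [10, 1] → |10−1| = 9 → Negative. [17, 5] → |17−5| = 12 → Negative.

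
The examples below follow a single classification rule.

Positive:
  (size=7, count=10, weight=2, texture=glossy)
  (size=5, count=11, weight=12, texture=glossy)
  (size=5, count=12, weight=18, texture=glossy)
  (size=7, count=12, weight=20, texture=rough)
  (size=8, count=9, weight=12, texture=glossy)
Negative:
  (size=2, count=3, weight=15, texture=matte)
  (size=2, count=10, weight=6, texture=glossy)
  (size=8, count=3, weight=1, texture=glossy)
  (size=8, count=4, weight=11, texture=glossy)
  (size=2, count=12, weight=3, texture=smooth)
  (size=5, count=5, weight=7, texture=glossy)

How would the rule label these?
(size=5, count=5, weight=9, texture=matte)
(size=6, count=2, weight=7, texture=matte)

Negative, Negative

The classifier is using: count ≥ 9 AND size ≥ 5.
Negative: (size=5, count=5, weight=9, texture=matte), since count = 5, size = 5.
Negative: (size=6, count=2, weight=7, texture=matte), since count = 2, size = 6.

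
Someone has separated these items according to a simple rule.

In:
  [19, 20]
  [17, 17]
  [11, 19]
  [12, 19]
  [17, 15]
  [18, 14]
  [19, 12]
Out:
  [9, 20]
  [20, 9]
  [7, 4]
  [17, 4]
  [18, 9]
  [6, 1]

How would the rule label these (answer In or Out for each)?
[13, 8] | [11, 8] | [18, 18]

Out, Out, In

The simplest hypothesis consistent with all the labels is: sum ≥ 30.
Out: [13, 8], since 13+8 = 21.
Out: [11, 8], since 11+8 = 19.
In: [18, 18], since 18+18 = 36.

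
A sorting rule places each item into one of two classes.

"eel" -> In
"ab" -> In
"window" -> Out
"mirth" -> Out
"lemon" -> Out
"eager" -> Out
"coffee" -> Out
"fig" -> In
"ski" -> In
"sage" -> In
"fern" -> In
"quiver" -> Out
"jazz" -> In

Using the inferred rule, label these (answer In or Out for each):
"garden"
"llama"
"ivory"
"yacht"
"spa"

Every 'In' example satisfies: length ≤ 4. None of the 'Out' examples do.
"garden" — length 6, hence Out.
"llama" — length 5, hence Out.
"ivory" — length 5, hence Out.
"yacht" — length 5, hence Out.
"spa" — length 3, hence In.

Out, Out, Out, Out, In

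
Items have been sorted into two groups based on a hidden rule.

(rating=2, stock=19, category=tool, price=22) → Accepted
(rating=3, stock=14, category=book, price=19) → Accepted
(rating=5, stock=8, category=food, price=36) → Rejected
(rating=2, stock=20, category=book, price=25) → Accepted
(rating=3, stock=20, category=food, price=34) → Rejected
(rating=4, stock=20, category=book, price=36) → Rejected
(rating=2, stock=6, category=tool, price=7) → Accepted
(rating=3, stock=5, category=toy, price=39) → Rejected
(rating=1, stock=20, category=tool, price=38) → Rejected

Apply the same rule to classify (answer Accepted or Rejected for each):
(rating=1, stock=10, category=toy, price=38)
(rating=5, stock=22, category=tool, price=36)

Rejected, Rejected

All 'Accepted' examples share one property — price ≤ 25 — and every 'Rejected' example lacks it.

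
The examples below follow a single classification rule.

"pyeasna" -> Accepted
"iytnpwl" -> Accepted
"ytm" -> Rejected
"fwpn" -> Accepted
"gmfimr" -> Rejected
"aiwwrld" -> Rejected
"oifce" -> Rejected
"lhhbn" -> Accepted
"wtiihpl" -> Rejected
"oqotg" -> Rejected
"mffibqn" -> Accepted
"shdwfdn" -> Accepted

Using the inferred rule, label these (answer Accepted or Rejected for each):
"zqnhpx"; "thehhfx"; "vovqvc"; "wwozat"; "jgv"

Checking candidate rules against both groups, what survives is: contains 'n'.

Accepted, Rejected, Rejected, Rejected, Rejected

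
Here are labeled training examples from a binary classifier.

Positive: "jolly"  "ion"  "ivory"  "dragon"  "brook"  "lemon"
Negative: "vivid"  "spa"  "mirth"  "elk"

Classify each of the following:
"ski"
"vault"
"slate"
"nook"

Negative, Negative, Negative, Positive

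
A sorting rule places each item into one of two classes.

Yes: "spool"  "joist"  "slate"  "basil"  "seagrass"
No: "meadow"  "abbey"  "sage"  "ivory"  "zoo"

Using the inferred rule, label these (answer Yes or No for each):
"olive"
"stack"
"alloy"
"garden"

The pattern is that an item is 'Yes' exactly when: length ≥ 5 AND contains 's'.
"olive": length 5, no 's', lacks this property → No.
"stack": length 5, has 's', checks out → Yes.
"alloy": length 5, no 's', lacks this property → No.
"garden": length 6, no 's', lacks this property → No.

No, Yes, No, No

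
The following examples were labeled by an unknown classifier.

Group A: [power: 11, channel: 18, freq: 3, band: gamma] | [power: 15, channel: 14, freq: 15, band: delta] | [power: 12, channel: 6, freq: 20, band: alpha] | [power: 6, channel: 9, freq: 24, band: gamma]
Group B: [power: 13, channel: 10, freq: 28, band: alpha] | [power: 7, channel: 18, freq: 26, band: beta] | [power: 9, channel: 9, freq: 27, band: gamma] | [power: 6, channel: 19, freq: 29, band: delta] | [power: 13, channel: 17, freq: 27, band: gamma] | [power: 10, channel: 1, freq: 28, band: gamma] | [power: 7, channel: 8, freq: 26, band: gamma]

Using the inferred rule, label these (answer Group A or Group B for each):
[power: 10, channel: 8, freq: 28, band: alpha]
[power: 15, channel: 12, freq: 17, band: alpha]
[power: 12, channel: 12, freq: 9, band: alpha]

A rule that fits every label: freq ≤ 24 — true of each 'Group A' example, false of each 'Group B' one.
[power: 10, channel: 8, freq: 28, band: alpha]: Group B (freq = 28). [power: 15, channel: 12, freq: 17, band: alpha]: Group A (freq = 17). [power: 12, channel: 12, freq: 9, band: alpha]: Group A (freq = 9).

Group B, Group A, Group A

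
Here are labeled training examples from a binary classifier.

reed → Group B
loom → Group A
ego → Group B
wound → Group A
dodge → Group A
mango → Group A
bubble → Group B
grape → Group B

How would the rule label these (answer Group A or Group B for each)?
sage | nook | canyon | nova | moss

'Group A' ⟺ length ≥ 4 AND contains 'o'.
sage: length 4, no 'o', doesn't qualify → Group B.
nook: length 4, has 'o', qualifies → Group A.
canyon: length 6, has 'o', qualifies → Group A.
nova: length 4, has 'o', qualifies → Group A.
moss: length 4, has 'o', qualifies → Group A.

Group B, Group A, Group A, Group A, Group A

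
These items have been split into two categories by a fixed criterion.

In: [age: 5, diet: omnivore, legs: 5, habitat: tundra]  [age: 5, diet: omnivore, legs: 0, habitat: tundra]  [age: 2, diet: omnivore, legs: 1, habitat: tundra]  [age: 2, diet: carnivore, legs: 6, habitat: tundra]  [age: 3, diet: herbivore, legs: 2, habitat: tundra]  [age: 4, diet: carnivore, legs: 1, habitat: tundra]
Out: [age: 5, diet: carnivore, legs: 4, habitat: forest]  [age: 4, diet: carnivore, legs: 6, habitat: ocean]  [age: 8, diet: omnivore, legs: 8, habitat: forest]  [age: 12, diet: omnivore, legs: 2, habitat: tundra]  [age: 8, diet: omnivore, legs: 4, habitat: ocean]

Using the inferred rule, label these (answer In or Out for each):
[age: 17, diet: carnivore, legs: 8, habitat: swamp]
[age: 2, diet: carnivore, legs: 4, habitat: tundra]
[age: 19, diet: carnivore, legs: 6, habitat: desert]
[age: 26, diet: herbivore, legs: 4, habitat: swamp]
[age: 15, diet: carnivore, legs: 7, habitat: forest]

The simplest hypothesis consistent with all the labels is: habitat is tundra AND age ≤ 5.
[age: 17, diet: carnivore, legs: 8, habitat: swamp] → habitat is swamp, age = 17 → Out. [age: 2, diet: carnivore, legs: 4, habitat: tundra] → habitat is tundra, age = 2 → In. [age: 19, diet: carnivore, legs: 6, habitat: desert] → habitat is desert, age = 19 → Out. [age: 26, diet: herbivore, legs: 4, habitat: swamp] → habitat is swamp, age = 26 → Out. [age: 15, diet: carnivore, legs: 7, habitat: forest] → habitat is forest, age = 15 → Out.

Out, In, Out, Out, Out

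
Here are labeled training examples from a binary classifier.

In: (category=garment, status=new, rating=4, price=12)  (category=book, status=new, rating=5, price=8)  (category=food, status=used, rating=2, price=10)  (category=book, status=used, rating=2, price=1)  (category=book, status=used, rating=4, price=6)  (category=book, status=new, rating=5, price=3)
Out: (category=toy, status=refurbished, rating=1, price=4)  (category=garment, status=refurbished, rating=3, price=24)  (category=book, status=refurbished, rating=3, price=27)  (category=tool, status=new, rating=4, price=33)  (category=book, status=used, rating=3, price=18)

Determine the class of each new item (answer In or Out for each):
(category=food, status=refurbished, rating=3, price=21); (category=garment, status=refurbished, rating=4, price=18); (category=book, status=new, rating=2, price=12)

Out, Out, In

The common property of the 'In' items is: rating ≥ 2 AND price ≤ 12. No 'Out' item has it.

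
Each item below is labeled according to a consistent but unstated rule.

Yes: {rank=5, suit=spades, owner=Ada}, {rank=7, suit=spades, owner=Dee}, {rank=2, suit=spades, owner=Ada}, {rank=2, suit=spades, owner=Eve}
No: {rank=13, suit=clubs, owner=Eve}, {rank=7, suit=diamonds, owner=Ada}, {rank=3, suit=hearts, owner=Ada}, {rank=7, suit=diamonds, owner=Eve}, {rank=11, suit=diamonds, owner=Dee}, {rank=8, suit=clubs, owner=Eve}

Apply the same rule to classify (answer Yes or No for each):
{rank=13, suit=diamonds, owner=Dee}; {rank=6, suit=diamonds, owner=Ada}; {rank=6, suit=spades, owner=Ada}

Comparing the two groups points to one rule — suit is spades.

No, No, Yes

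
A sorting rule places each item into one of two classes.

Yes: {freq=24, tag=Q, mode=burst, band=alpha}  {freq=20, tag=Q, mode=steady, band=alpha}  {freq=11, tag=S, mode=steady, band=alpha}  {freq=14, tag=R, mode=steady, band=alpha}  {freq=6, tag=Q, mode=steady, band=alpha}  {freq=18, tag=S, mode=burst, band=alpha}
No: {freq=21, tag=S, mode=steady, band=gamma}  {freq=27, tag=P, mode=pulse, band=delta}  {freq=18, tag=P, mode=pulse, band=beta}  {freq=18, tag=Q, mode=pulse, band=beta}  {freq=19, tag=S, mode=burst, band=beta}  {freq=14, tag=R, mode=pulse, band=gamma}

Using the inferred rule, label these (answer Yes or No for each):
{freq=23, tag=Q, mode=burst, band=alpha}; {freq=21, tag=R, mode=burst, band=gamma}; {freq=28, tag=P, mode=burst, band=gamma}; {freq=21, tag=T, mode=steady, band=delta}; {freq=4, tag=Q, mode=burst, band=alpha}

The rule appears to be: band is alpha.

Yes, No, No, No, Yes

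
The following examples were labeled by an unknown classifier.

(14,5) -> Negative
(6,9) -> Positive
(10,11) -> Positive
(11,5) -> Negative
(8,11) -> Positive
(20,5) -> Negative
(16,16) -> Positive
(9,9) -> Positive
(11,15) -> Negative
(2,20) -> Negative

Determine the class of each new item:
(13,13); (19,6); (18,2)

The pattern is that an item is 'Positive' exactly when: |first − second| ≤ 3.
Positive: (13,13), since |13−13| = 0. Negative: (19,6), since |19−6| = 13. Negative: (18,2), since |18−2| = 16.

Positive, Negative, Negative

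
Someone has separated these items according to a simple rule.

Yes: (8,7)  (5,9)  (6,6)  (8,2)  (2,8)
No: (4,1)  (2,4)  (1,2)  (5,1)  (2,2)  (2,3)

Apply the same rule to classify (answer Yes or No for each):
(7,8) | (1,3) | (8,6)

Yes, No, Yes

The pattern is that an item is 'Yes' exactly when: sum ≥ 10.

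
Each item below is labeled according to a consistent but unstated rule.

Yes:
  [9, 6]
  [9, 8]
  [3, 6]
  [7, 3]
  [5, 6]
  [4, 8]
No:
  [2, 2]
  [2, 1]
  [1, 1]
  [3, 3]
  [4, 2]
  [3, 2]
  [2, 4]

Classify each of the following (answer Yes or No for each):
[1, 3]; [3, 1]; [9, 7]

No, No, Yes

Rule: sum ≥ 9. This holds for each 'Yes' example and fails for each 'No' one.
[1, 3]: 1+3 = 4, does not fit → No.
[3, 1]: 3+1 = 4, does not fit → No.
[9, 7]: 9+7 = 16, has this property → Yes.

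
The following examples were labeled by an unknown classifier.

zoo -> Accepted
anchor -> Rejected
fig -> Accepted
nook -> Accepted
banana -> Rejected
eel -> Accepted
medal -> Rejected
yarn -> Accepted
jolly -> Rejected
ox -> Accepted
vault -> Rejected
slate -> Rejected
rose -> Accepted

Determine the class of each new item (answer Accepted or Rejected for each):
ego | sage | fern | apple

Accepted, Accepted, Accepted, Rejected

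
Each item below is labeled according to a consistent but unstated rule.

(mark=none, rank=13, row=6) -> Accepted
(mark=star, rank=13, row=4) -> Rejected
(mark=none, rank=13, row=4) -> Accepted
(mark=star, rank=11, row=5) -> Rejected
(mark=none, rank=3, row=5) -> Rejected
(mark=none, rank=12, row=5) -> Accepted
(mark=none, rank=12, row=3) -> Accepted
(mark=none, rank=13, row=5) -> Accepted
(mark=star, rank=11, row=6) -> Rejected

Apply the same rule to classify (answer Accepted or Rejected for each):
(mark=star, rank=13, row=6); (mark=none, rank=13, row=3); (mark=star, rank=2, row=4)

Rejected, Accepted, Rejected

Rule: mark is none AND rank ≥ 11. This holds for each 'Accepted' example and fails for each 'Rejected' one.
Rejected: (mark=star, rank=13, row=6), since mark is star, rank = 13.
Accepted: (mark=none, rank=13, row=3), since mark is none, rank = 13.
Rejected: (mark=star, rank=2, row=4), since mark is star, rank = 2.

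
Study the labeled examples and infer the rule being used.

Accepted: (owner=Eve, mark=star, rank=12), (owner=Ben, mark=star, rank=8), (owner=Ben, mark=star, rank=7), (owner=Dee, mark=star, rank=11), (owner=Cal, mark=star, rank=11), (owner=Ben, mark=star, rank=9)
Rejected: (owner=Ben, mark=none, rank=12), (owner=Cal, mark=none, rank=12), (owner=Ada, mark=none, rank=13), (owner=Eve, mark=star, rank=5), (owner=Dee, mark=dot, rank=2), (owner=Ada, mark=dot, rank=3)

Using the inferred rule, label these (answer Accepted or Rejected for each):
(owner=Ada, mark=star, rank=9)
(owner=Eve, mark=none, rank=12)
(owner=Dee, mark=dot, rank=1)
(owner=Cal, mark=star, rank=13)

The rule appears to be: mark is star AND rank ≥ 7.

Accepted, Rejected, Rejected, Accepted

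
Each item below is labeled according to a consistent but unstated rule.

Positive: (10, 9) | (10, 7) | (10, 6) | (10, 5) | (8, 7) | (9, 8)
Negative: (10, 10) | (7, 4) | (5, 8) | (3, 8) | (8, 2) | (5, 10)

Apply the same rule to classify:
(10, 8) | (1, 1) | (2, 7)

A rule that fits every label: first > second AND sum ≥ 13 — true of each 'Positive' example, false of each 'Negative' one.

Positive, Negative, Negative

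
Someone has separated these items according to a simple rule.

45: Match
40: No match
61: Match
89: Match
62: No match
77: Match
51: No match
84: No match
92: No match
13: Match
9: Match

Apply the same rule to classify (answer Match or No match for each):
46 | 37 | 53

Rule: ≡ 1 (mod 4). This holds for each 'Match' example and fails for each 'No match' one.
46 → 46 mod 4 = 2 → No match. 37 → 37 mod 4 = 1 → Match. 53 → 53 mod 4 = 1 → Match.

No match, Match, Match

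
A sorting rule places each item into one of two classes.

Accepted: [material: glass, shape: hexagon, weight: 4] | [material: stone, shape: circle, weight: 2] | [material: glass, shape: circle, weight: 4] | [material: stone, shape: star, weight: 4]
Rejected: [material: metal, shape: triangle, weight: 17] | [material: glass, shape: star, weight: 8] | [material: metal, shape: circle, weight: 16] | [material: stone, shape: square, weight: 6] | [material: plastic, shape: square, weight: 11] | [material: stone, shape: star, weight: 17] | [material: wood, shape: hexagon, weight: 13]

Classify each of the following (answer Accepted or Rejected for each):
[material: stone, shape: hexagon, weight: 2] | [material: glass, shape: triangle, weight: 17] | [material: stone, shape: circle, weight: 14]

'Accepted' ⟺ weight ≤ 4.
[material: stone, shape: hexagon, weight: 2]: weight = 2 — fits, so Accepted. [material: glass, shape: triangle, weight: 17]: weight = 17 — fails the rule, so Rejected. [material: stone, shape: circle, weight: 14]: weight = 14 — fails the rule, so Rejected.

Accepted, Rejected, Rejected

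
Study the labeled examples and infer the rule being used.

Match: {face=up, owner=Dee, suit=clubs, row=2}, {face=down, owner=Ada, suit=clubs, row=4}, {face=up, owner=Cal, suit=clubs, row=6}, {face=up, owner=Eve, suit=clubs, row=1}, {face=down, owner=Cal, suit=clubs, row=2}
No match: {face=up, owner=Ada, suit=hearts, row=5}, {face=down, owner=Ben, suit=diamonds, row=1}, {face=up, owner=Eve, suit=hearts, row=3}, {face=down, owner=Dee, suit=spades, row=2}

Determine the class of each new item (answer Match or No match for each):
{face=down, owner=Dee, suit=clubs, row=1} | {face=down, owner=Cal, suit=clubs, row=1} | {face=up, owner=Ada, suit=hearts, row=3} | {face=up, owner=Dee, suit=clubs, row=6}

The distinguishing property — suit is clubs — holds for all the 'Match' cases and none of the 'No match' cases.
{face=down, owner=Dee, suit=clubs, row=1}: suit is clubs, matches → Match. {face=down, owner=Cal, suit=clubs, row=1}: suit is clubs, matches → Match. {face=up, owner=Ada, suit=hearts, row=3}: suit is hearts, does not pass → No match. {face=up, owner=Dee, suit=clubs, row=6}: suit is clubs, matches → Match.

Match, Match, No match, Match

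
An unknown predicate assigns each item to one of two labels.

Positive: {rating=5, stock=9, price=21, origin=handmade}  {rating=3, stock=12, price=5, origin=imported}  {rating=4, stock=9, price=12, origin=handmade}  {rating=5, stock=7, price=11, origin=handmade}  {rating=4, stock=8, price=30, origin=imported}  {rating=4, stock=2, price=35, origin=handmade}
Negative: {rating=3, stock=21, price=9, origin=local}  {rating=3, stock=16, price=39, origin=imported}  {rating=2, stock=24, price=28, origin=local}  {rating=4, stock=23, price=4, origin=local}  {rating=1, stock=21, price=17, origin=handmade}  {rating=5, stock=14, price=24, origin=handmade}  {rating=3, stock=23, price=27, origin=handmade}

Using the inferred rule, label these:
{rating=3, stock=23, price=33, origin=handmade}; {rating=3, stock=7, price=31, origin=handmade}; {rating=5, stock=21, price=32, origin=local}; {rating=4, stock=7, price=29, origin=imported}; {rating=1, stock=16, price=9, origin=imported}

Negative, Positive, Negative, Positive, Negative

One predicate separates the groups cleanly: stock ≤ 12.
{rating=3, stock=23, price=33, origin=handmade} — stock = 23, hence Negative.
{rating=3, stock=7, price=31, origin=handmade} — stock = 7, hence Positive.
{rating=5, stock=21, price=32, origin=local} — stock = 21, hence Negative.
{rating=4, stock=7, price=29, origin=imported} — stock = 7, hence Positive.
{rating=1, stock=16, price=9, origin=imported} — stock = 16, hence Negative.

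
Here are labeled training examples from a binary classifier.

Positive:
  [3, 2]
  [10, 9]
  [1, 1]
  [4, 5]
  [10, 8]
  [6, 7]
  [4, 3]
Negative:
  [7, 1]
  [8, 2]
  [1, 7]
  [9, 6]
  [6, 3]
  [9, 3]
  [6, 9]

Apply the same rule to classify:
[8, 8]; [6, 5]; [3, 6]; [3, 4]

Positive, Positive, Negative, Positive

The classifier is using: |first − second| ≤ 2.
[8, 8]: Positive (|8−8| = 0). [6, 5]: Positive (|6−5| = 1). [3, 6]: Negative (|3−6| = 3). [3, 4]: Positive (|3−4| = 1).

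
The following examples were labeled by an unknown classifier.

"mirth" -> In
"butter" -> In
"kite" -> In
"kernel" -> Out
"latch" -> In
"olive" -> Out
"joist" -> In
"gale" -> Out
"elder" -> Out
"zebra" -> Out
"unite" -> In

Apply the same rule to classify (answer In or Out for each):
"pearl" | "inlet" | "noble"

Comparing the two groups points to one rule — contains 't'.

Out, In, Out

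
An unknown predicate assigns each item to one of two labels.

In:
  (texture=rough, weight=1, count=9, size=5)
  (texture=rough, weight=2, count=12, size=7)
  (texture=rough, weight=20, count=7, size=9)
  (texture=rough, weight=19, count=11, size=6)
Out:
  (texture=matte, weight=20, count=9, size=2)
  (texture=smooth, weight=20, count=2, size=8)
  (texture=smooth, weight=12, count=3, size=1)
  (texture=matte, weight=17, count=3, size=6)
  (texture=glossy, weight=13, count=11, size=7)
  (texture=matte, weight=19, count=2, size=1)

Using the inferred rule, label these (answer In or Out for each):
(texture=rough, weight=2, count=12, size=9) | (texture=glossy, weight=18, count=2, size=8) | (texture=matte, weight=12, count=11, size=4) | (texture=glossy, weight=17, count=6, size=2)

Looking at the examples, the only property every 'In' case has and every 'Out' case lacks is: texture is rough.
(texture=rough, weight=2, count=12, size=9): texture is rough — checks out, so In. (texture=glossy, weight=18, count=2, size=8): texture is glossy — fails the rule, so Out. (texture=matte, weight=12, count=11, size=4): texture is matte — fails the rule, so Out. (texture=glossy, weight=17, count=6, size=2): texture is glossy — fails the rule, so Out.

In, Out, Out, Out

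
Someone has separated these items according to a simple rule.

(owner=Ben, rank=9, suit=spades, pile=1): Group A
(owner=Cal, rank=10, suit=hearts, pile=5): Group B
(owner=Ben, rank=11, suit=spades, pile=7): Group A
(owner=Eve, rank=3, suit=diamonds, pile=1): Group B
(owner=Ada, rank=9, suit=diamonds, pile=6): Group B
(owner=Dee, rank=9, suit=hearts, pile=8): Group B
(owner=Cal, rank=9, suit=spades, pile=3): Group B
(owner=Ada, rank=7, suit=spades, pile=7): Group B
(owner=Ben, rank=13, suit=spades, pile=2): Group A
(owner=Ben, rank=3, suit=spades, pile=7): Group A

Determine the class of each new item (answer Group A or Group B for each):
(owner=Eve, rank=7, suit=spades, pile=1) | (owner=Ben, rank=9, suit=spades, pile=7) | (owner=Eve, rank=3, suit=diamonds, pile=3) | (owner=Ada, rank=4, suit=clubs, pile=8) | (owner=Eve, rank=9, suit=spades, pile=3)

Group B, Group A, Group B, Group B, Group B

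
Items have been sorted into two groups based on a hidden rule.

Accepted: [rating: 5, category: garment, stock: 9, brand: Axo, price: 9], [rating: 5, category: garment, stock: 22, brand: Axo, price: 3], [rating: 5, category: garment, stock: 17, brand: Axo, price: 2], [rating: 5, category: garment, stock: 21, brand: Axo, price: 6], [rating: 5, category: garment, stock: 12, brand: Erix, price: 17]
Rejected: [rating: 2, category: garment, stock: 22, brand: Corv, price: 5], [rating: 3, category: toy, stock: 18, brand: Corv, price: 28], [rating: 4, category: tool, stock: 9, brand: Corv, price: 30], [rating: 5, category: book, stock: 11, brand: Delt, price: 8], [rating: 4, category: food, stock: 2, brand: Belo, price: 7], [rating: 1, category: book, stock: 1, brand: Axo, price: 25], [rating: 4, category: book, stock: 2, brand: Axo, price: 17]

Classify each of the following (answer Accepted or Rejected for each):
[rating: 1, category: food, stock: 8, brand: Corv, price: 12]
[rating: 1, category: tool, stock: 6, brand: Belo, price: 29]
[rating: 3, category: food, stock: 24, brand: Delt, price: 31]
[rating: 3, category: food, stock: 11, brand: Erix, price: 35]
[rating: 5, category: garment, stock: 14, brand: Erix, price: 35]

Rejected, Rejected, Rejected, Rejected, Accepted

All 'Accepted' examples share one property — category is garment AND rating = 5 — and every 'Rejected' example lacks it.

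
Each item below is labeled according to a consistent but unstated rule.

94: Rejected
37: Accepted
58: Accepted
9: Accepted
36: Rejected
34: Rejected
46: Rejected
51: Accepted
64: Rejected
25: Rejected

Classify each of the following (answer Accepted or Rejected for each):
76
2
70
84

Rejected, Accepted, Rejected, Rejected

Every 'Accepted' example satisfies: ≡ 2 (mod 7). None of the 'Rejected' examples do.
76 — 76 mod 7 = 6, hence Rejected.
2 — 2 mod 7 = 2, hence Accepted.
70 — 70 mod 7 = 0, hence Rejected.
84 — 84 mod 7 = 0, hence Rejected.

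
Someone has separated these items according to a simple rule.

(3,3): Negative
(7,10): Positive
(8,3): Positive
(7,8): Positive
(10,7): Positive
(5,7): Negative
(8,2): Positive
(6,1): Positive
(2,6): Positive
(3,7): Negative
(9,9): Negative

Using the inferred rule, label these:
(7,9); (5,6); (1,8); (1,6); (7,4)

Negative, Positive, Positive, Positive, Positive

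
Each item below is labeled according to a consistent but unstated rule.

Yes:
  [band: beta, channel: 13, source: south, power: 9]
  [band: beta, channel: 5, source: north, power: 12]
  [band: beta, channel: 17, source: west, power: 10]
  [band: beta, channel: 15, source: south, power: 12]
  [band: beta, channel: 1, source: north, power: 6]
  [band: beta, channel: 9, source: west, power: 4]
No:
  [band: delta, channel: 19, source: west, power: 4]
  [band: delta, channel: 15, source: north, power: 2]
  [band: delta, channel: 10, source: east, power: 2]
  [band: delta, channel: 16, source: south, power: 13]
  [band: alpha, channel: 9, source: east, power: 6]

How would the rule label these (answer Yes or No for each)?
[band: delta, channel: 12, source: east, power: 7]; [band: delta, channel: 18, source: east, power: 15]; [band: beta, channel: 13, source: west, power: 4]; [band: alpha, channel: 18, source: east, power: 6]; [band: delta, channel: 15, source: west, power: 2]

The pattern is that an item is 'Yes' exactly when: band is beta.
[band: delta, channel: 12, source: east, power: 7]: No (band is delta). [band: delta, channel: 18, source: east, power: 15]: No (band is delta). [band: beta, channel: 13, source: west, power: 4]: Yes (band is beta). [band: alpha, channel: 18, source: east, power: 6]: No (band is alpha). [band: delta, channel: 15, source: west, power: 2]: No (band is delta).

No, No, Yes, No, No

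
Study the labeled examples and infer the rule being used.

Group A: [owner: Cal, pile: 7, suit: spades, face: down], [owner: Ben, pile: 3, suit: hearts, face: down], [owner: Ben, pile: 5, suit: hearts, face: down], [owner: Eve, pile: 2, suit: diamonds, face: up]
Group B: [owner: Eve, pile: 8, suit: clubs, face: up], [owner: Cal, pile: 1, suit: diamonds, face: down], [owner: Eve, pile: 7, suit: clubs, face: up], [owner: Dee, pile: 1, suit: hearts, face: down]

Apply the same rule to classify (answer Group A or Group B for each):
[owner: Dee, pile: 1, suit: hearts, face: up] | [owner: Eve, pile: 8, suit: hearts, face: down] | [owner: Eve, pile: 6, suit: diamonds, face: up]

The simplest hypothesis consistent with all the labels is: suit is not clubs AND pile ≥ 2.

Group B, Group A, Group A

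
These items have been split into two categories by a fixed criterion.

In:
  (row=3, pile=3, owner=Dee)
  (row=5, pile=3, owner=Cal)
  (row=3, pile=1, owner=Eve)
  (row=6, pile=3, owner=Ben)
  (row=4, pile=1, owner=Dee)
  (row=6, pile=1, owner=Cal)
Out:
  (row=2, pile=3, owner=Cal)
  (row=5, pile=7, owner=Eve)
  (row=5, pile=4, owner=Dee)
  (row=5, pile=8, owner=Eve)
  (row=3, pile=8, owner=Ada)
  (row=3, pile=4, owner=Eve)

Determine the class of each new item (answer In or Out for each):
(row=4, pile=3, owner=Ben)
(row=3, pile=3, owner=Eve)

In, In

One predicate separates the groups cleanly: row ≥ 3 AND pile ≤ 3.
(row=4, pile=3, owner=Ben): row = 4, pile = 3 — has this property, so In. (row=3, pile=3, owner=Eve): row = 3, pile = 3 — has this property, so In.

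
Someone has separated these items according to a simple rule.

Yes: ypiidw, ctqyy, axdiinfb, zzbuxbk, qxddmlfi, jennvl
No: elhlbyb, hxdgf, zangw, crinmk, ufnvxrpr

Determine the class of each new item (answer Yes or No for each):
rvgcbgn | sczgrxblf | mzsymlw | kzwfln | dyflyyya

Every 'Yes' example satisfies: has a double letter. None of the 'No' examples do.
rvgcbgn: no doubled letter, doesn't qualify → No. sczgrxblf: no doubled letter, doesn't qualify → No. mzsymlw: no doubled letter, doesn't qualify → No. kzwfln: no doubled letter, doesn't qualify → No. dyflyyya: 'yy' doubled, fits → Yes.

No, No, No, No, Yes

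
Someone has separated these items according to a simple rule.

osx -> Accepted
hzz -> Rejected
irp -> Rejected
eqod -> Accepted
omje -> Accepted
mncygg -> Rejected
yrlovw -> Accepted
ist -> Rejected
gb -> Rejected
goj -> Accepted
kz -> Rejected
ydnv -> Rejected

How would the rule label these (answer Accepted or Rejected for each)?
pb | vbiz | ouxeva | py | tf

Rejected, Rejected, Accepted, Rejected, Rejected

Every 'Accepted' example satisfies: contains 'o'. None of the 'Rejected' examples do.
Rejected: pb, since no 'o'. Rejected: vbiz, since no 'o'. Accepted: ouxeva, since has 'o'. Rejected: py, since no 'o'. Rejected: tf, since no 'o'.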